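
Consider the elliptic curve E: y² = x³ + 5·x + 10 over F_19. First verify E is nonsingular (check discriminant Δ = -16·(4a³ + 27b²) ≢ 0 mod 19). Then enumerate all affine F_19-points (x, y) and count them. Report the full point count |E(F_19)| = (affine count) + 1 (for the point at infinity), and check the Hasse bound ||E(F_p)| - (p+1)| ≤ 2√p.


Affine points = {(1, 4), (1, 15), (2, 3), (2, 16), (6, 3), (6, 16), (8, 7), (8, 12), (9, 9), (9, 10), (11, 3), (11, 16), (13, 7), (13, 12), (16, 5), (16, 14), (17, 7), (17, 12), (18, 2), (18, 17)}; affine count = 20; |E(F_19)| = 21.

Discriminant check: Δ ∝ 4a³ + 27b² = 4·5³ + 27·10² = 4·125 + 27·100 ≡ 8 (mod 19). Nonzero ⇒ E is nonsingular.
For each x ∈ F_19, compute rhs = x³ + 5·x + 10 mod 19, then count y ∈ F_19 with y² ≡ rhs.
  x = 0: rhs = 10, matching y values: none (0 points).
  x = 1: rhs = 16, matching y values: 4, 15 (2 points).
  x = 2: rhs = 9, matching y values: 3, 16 (2 points).
  x = 3: rhs = 14, matching y values: none (0 points).
  x = 4: rhs = 18, matching y values: none (0 points).
  x = 5: rhs = 8, matching y values: none (0 points).
  x = 6: rhs = 9, matching y values: 3, 16 (2 points).
  x = 7: rhs = 8, matching y values: none (0 points).
  x = 8: rhs = 11, matching y values: 7, 12 (2 points).
  x = 9: rhs = 5, matching y values: 9, 10 (2 points).
  x = 10: rhs = 15, matching y values: none (0 points).
  x = 11: rhs = 9, matching y values: 3, 16 (2 points).
  x = 12: rhs = 12, matching y values: none (0 points).
  x = 13: rhs = 11, matching y values: 7, 12 (2 points).
  x = 14: rhs = 12, matching y values: none (0 points).
  x = 15: rhs = 2, matching y values: none (0 points).
  x = 16: rhs = 6, matching y values: 5, 14 (2 points).
  x = 17: rhs = 11, matching y values: 7, 12 (2 points).
  x = 18: rhs = 4, matching y values: 2, 17 (2 points).
Total affine count: 20.
Full point count |E(F_19)| = 20 + 1 = 21.
Hasse bound: |21 − (19+1)| = |1| = 1 ≤ 2√19 ≈ 8.7178 ✓.


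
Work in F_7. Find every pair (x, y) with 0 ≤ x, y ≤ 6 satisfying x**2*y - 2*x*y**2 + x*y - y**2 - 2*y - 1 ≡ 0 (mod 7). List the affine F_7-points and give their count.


Affine F_7-points: {(0, 6), (1, 3), (1, 4), (3, 5), (4, 3), (4, 6), (6, 4), (6, 5)}; count = 8.

For each of the 49 pairs (x, y) ∈ F_7², evaluate f(x, y) mod 7. Record the zeros.
  x = 0: [0↦6, 1↦3, 2↦5, 3↦5, 4↦3, 5↦6, 6↦0]  zeros at y ∈ {6}
  x = 1: [0↦6, 1↦3, 2↦1, 3↦0, 4↦0, 5↦1, 6↦3]  zeros at y ∈ {3, 4}
  x = 2: [0↦6, 1↦5, 2↦1, 3↦1, 4↦5, 5↦6, 6↦4]  zeros at y ∈ ∅
  x = 3: [0↦6, 1↦2, 2↦5, 3↦1, 4↦4, 5↦0, 6↦3]  zeros at y ∈ {5}
  x = 4: [0↦6, 1↦1, 2↦6, 3↦0, 4↦4, 5↦4, 6↦0]  zeros at y ∈ {3, 6}
  x = 5: [0↦6, 1↦2, 2↦4, 3↦5, 4↦5, 5↦4, 6↦2]  zeros at y ∈ ∅
  x = 6: [0↦6, 1↦5, 2↦6, 3↦2, 4↦0, 5↦0, 6↦2]  zeros at y ∈ {4, 5}
Collecting zeros: affine points = {(0, 6), (1, 3), (1, 4), (3, 5), (4, 3), (4, 6), (6, 4), (6, 5)}.
Total count |C(F_7)_aff| = 8.


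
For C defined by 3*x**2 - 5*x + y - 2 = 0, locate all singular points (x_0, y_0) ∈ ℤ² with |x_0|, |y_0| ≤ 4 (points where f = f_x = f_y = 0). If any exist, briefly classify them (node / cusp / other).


No singular points in the scanned grid; C is smooth there.

Compute partial derivatives:
  f_x = 6*x - 5.
  f_y = 1.
f_y = 1 is a nonzero constant, so f_y never vanishes: no point (x, y) can satisfy f = f_x = f_y = 0. In particular no (x, y) ∈ {−4, ..., 4}² is singular; the curve is smooth.


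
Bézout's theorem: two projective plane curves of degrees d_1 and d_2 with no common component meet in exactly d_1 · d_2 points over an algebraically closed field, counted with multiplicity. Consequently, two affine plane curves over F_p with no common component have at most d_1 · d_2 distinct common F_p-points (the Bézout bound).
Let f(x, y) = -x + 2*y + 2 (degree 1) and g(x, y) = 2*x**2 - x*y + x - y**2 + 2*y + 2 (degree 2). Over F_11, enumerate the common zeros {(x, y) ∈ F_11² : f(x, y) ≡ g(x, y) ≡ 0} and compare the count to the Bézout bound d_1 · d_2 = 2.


Common zeros: ∅; count = 0; Bézout bound = 2.

deg(f) = 1, deg(g) = 2, so Bézout bound = 2.
Scan x ∈ F_11. For each x, list the y ∈ F_11 with f(x, y) ≡ 0 and those with g(x, y) ≡ 0 (mod 11); the common zeros in that column are the intersection.
  x = 0: f ≡ 0 at y ∈ {10}; g ≡ 0 at y ∈ {6, 7}; common: ∅.
  x = 1: f ≡ 0 at y ∈ {5}; g ≡ 0 at y ∈ ∅; common: ∅.
  x = 2: f ≡ 0 at y ∈ {0}; g ≡ 0 at y ∈ {1, 10}; common: ∅.
  x = 3: f ≡ 0 at y ∈ {6}; g ≡ 0 at y ∈ {3, 7}; common: ∅.
  x = 4: f ≡ 0 at y ∈ {1}; g ≡ 0 at y ∈ ∅; common: ∅.
  x = 5: f ≡ 0 at y ∈ {7}; g ≡ 0 at y ∈ ∅; common: ∅.
  x = 6: f ≡ 0 at y ∈ {2}; g ≡ 0 at y ∈ ∅; common: ∅.
  x = 7: f ≡ 0 at y ∈ {8}; g ≡ 0 at y ∈ ∅; common: ∅.
  x = 8: f ≡ 0 at y ∈ {3}; g ≡ 0 at y ∈ {6, 10}; common: ∅.
  x = 9: f ≡ 0 at y ∈ {9}; g ≡ 0 at y ∈ {1, 3}; common: ∅.
  x = 10: f ≡ 0 at y ∈ {4}; g ≡ 0 at y ∈ ∅; common: ∅.
Collecting: common zeros = ∅, so the count is 0.
Comparison with the Bézout bound: 0 ≤ 2 = deg(f)·deg(g), as expected for curves with no common component (the affine F_11-count falls short of the bound because intersections may lie at infinity, over extension fields, or carry multiplicity).


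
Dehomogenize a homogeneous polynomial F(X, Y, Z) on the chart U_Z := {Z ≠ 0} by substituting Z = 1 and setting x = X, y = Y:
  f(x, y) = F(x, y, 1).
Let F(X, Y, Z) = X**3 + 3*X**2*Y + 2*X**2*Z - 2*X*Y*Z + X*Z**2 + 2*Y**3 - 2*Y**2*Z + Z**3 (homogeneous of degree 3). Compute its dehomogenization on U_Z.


f(x, y) = x**3 + 3*x**2*y + 2*x**2 - 2*x*y + x + 2*y**3 - 2*y**2 + 1

On U_Z we set Z = 1. Each monomial c·X^i·Y^j·Z^k in F becomes c·x^i·y^j·1^k = c·x^i·y^j.
Substituting Z = 1: F(X, Y, 1) = x**3 + 3*x**2*y + 2*x**2 - 2*x*y + x + 2*y**3 - 2*y**2 + 1.
Note: deg(f) ≤ deg(F) = 3; strict inequality happens when F is divisible by Z (lost terms).


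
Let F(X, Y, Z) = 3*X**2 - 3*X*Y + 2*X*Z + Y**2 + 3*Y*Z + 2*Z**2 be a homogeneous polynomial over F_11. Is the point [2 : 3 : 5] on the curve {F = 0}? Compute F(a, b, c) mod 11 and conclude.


F(2,3,5) ≡ 8 (mod 11); P is NOT on the curve.

Evaluate F(2, 3, 5) term-by-term (mod 11).
  3*X**2 ↦ 3·4·1·1 = 12
  -3*X*Y ↦ -3·2·3·1 = -18
  2*X*Z ↦ 2·2·1·5 = 20
  Y**2 ↦ 1·1·9·1 = 9
  3*Y*Z ↦ 3·1·3·5 = 45
  2*Z**2 ↦ 2·1·1·25 = 50
Sum: F(2, 3, 5) = (12) + (-18) + (20) + (9) + (45) + (50) = 118.
Reducing mod 11: 118 ≡ 8 (mod 11).
Since F(a, b, c) ≡ 8 ≠ 0 (mod 11), P does NOT lie on the curve.


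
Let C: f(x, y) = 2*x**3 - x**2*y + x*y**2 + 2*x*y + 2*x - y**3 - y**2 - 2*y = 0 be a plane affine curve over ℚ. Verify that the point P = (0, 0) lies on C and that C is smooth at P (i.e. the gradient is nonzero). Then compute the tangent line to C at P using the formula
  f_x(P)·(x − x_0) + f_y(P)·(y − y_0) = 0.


Tangent line at P: 2*x - 2*y = 0.

Step 1: f(0, 0) = 0, so P lies on C.
Step 2: partial derivatives
  f_x(x, y) = 6*x**2 - 2*x*y + y**2 + 2*y + 2, f_y(x, y) = -x**2 + 2*x*y + 2*x - 3*y**2 - 2*y - 2.
  f_x(P) = 2, f_y(P) = -2 (gradient nonzero, so P is smooth).
Step 3: tangent line at P: 2·(x − 0) + -2·(y − 0) = 0.
Expanding: 2*x - 2*y = 0.


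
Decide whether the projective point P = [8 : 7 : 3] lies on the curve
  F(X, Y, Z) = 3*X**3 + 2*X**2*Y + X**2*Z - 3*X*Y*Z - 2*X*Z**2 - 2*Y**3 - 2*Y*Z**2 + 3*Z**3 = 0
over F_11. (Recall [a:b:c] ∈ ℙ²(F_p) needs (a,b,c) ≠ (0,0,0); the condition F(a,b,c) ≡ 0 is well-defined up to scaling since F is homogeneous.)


F(8,7,3) ≡ 2 (mod 11); P is NOT on the curve.

Evaluate F(8, 7, 3) term-by-term (mod 11).
  3*X**3 ↦ 3·512·1·1 = 1536
  2*X**2*Y ↦ 2·64·7·1 = 896
  X**2*Z ↦ 1·64·1·3 = 192
  -3*X*Y*Z ↦ -3·8·7·3 = -504
  -2*X*Z**2 ↦ -2·8·1·9 = -144
  -2*Y**3 ↦ -2·1·343·1 = -686
  -2*Y*Z**2 ↦ -2·1·7·9 = -126
  3*Z**3 ↦ 3·1·1·27 = 81
Sum: F(8, 7, 3) = (1536) + (896) + (192) + (-504) + (-144) + (-686) + (-126) + (81) = 1245.
Reducing mod 11: 1245 ≡ 2 (mod 11).
Since F(a, b, c) ≡ 2 ≠ 0 (mod 11), P does NOT lie on the curve.


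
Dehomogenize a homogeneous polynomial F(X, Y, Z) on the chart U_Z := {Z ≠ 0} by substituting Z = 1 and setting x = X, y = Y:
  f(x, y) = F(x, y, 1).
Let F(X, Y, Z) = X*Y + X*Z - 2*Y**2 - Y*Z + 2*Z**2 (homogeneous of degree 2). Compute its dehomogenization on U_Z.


f(x, y) = x*y + x - 2*y**2 - y + 2

On U_Z we set Z = 1. Each monomial c·X^i·Y^j·Z^k in F becomes c·x^i·y^j·1^k = c·x^i·y^j.
Substituting Z = 1: F(X, Y, 1) = x*y + x - 2*y**2 - y + 2.
Note: deg(f) ≤ deg(F) = 2; strict inequality happens when F is divisible by Z (lost terms).


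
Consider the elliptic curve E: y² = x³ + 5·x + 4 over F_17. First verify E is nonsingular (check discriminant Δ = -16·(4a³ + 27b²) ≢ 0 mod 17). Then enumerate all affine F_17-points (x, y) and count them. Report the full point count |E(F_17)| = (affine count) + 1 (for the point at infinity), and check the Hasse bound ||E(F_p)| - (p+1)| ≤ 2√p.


Affine points = {(0, 2), (0, 15), (5, 1), (5, 16), (7, 5), (7, 12), (9, 8), (9, 9), (10, 0), (11, 8), (11, 9), (14, 8), (14, 9), (16, 7), (16, 10)}; affine count = 15; |E(F_17)| = 16.

Discriminant check: Δ ∝ 4a³ + 27b² = 4·5³ + 27·4² = 4·125 + 27·16 ≡ 14 (mod 17). Nonzero ⇒ E is nonsingular.
For each x ∈ F_17, compute rhs = x³ + 5·x + 4 mod 17, then count y ∈ F_17 with y² ≡ rhs.
  x = 0: rhs = 4, matching y values: 2, 15 (2 points).
  x = 1: rhs = 10, matching y values: none (0 points).
  x = 2: rhs = 5, matching y values: none (0 points).
  x = 3: rhs = 12, matching y values: none (0 points).
  x = 4: rhs = 3, matching y values: none (0 points).
  x = 5: rhs = 1, matching y values: 1, 16 (2 points).
  x = 6: rhs = 12, matching y values: none (0 points).
  x = 7: rhs = 8, matching y values: 5, 12 (2 points).
  x = 8: rhs = 12, matching y values: none (0 points).
  x = 9: rhs = 13, matching y values: 8, 9 (2 points).
  x = 10: rhs = 0, matching y values: 0 (1 points).
  x = 11: rhs = 13, matching y values: 8, 9 (2 points).
  x = 12: rhs = 7, matching y values: none (0 points).
  x = 13: rhs = 5, matching y values: none (0 points).
  x = 14: rhs = 13, matching y values: 8, 9 (2 points).
  x = 15: rhs = 3, matching y values: none (0 points).
  x = 16: rhs = 15, matching y values: 7, 10 (2 points).
Total affine count: 15.
Full point count |E(F_17)| = 15 + 1 = 16.
Hasse bound: |16 − (17+1)| = |-2| = 2 ≤ 2√17 ≈ 8.2462 ✓.


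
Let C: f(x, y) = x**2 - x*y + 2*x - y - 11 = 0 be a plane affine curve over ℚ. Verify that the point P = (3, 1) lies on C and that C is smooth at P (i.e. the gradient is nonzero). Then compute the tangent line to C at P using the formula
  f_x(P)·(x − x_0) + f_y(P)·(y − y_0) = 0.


Tangent line at P: 7*x - 4*y - 17 = 0.

Step 1: f(3, 1) = 0, so P lies on C.
Step 2: partial derivatives
  f_x(x, y) = 2*x - y + 2, f_y(x, y) = -x - 1.
  f_x(P) = 7, f_y(P) = -4 (gradient nonzero, so P is smooth).
Step 3: tangent line at P: 7·(x − 3) + -4·(y − 1) = 0.
Expanding: 7*x - 4*y - 17 = 0.


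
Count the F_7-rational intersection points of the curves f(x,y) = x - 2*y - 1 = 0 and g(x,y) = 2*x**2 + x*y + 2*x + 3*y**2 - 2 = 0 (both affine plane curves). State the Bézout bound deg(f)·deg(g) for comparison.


Common zeros: {(3, 1), (4, 5)}; count = 2; Bézout bound = 2.

deg(f) = 1, deg(g) = 2, so Bézout bound = 2.
Scan x ∈ F_7. For each x, list the y ∈ F_7 with f(x, y) ≡ 0 and those with g(x, y) ≡ 0 (mod 7); the common zeros in that column are the intersection.
  x = 0: f ≡ 0 at y ∈ {3}; g ≡ 0 at y ∈ ∅; common: ∅.
  x = 1: f ≡ 0 at y ∈ {0}; g ≡ 0 at y ∈ ∅; common: ∅.
  x = 2: f ≡ 0 at y ∈ {4}; g ≡ 0 at y ∈ ∅; common: ∅.
  x = 3: f ≡ 0 at y ∈ {1}; g ≡ 0 at y ∈ {1, 5}; common: {1}.
  x = 4: f ≡ 0 at y ∈ {5}; g ≡ 0 at y ∈ {3, 5}; common: {5}.
  x = 5: f ≡ 0 at y ∈ {2}; g ≡ 0 at y ∈ {4, 6}; common: ∅.
  x = 6: f ≡ 0 at y ∈ {6}; g ≡ 0 at y ∈ {1, 4}; common: ∅.
Collecting: common zeros = {(3, 1), (4, 5)}, so the count is 2.
Comparison with the Bézout bound: 2 ≤ 2 = deg(f)·deg(g), as expected for curves with no common component (the bound is attained).


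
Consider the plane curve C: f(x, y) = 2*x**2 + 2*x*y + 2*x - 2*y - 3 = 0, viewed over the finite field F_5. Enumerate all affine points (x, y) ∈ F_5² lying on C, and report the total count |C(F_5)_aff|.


Affine F_5-points: {(0, 1), (2, 3), (3, 1), (4, 3)}; count = 4.

For each of the 25 pairs (x, y) ∈ F_5², evaluate f(x, y) mod 5. Record the zeros.
  x = 0: [0↦2, 1↦0, 2↦3, 3↦1, 4↦4]  zeros at y ∈ {1}
  x = 1: [0↦1, 1↦1, 2↦1, 3↦1, 4↦1]  zeros at y ∈ ∅
  x = 2: [0↦4, 1↦1, 2↦3, 3↦0, 4↦2]  zeros at y ∈ {3}
  x = 3: [0↦1, 1↦0, 2↦4, 3↦3, 4↦2]  zeros at y ∈ {1}
  x = 4: [0↦2, 1↦3, 2↦4, 3↦0, 4↦1]  zeros at y ∈ {3}
Collecting zeros: affine points = {(0, 1), (2, 3), (3, 1), (4, 3)}.
Total count |C(F_5)_aff| = 4.


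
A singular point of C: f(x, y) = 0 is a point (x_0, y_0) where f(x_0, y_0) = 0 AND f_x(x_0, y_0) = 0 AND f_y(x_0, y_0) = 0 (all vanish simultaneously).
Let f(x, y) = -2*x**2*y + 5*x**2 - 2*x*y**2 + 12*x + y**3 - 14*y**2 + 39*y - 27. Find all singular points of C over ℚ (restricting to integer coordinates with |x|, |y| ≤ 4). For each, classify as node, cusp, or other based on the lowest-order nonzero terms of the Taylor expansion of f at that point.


Singular points: {(-3, 3)}; classification: node.

Compute partial derivatives:
  f_x = -4*x*y + 10*x - 2*y**2 + 12.
  f_y = -2*x**2 - 4*x*y + 3*y**2 - 28*y + 39.
Scan x_0 ∈ {−4, ..., 4}. For each x_0, f_y(x_0, y) is a polynomial in y; find its integer roots y ∈ {−4, ..., 4}, then test f_x and f at those candidates.
  x = -4: f_y(-4, y) = 3*y**2 - 12*y + 7; no integer root y with |y| ≤ 4.
  x = -3: f_y(-3, y) = 3*y**2 - 16*y + 21; vanishes at y ∈ {3}. (-3, 3): f_x = 0, f = 0 — SINGULAR.
  x = -2: f_y(-2, y) = 3*y**2 - 20*y + 31; no integer root y with |y| ≤ 4.
  x = -1: f_y(-1, y) = 3*y**2 - 24*y + 37; no integer root y with |y| ≤ 4.
  x = 0: f_y(0, y) = 3*y**2 - 28*y + 39; no integer root y with |y| ≤ 4.
  x = 1: f_y(1, y) = 3*y**2 - 32*y + 37; no integer root y with |y| ≤ 4.
  x = 2: f_y(2, y) = 3*y**2 - 36*y + 31; no integer root y with |y| ≤ 4.
  x = 3: f_y(3, y) = 3*y**2 - 40*y + 21; no integer root y with |y| ≤ 4.
  x = 4: f_y(4, y) = 3*y**2 - 44*y + 7; no integer root y with |y| ≤ 4.
Only singular point on the grid: (-3, 3).
Classify: substitute x = -3 + u, y = 3 + v and expand: f = -2*u**2*v - u**2 - 2*u*v**2 + v**3 + v**2.
No constant or linear terms (consistent with a singular point). Quadratic part: -u**2 + v**2. Cubic part: -2*u**2*v - 2*u*v**2 + v**3.
The quadratic part v**2 - u**2 = (v − u)(v + u) splits into two distinct linear factors, so there are two distinct tangent lines y − 3 = ±(x − -3) — this is a node (ordinary double point).
Classification: node.


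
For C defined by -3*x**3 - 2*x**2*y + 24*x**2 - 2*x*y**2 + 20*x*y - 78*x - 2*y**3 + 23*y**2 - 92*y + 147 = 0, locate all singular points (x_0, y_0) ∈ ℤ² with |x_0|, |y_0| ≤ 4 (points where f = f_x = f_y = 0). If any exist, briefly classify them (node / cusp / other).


Singular points: {(2, 3)}; classification: cusp.

Compute partial derivatives:
  f_x = -9*x**2 - 4*x*y + 48*x - 2*y**2 + 20*y - 78.
  f_y = -2*x**2 - 4*x*y + 20*x - 6*y**2 + 46*y - 92.
Scan x_0 ∈ {−4, ..., 4}. For each x_0, f_y(x_0, y) is a polynomial in y; find its integer roots y ∈ {−4, ..., 4}, then test f_x and f at those candidates.
  x = -4: f_y(-4, y) = -6*y**2 + 62*y - 204; no integer root y with |y| ≤ 4.
  x = -3: f_y(-3, y) = -6*y**2 + 58*y - 170; no integer root y with |y| ≤ 4.
  x = -2: f_y(-2, y) = -6*y**2 + 54*y - 140; no integer root y with |y| ≤ 4.
  x = -1: f_y(-1, y) = -6*y**2 + 50*y - 114; no integer root y with |y| ≤ 4.
  x = 0: f_y(0, y) = -6*y**2 + 46*y - 92; no integer root y with |y| ≤ 4.
  x = 1: f_y(1, y) = -6*y**2 + 42*y - 74; no integer root y with |y| ≤ 4.
  x = 2: f_y(2, y) = -6*y**2 + 38*y - 60; vanishes at y ∈ {3}. (2, 3): f_x = 0, f = 0 — SINGULAR.
  x = 3: f_y(3, y) = -6*y**2 + 34*y - 50; no integer root y with |y| ≤ 4.
  x = 4: f_y(4, y) = -6*y**2 + 30*y - 44; no integer root y with |y| ≤ 4.
Only singular point on the grid: (2, 3).
Classify: substitute x = 2 + u, y = 3 + v and expand: f = -3*u**3 - 2*u**2*v - 2*u*v**2 - 2*v**3 + v**2.
No constant or linear terms (consistent with a singular point). Quadratic part: v**2. Cubic part: -3*u**3 - 2*u**2*v - 2*u*v**2 - 2*v**3.
The quadratic part v**2 is a perfect square, so there is a single (double) tangent line v = 0, i.e. y = 3. Restricting the cubic part to that line (v = 0) leaves -3*u**3 ≠ 0, so f is not divisible by v and the branch is v² ≈ 3*u**3 to lowest order — this is a cusp.
Classification: cusp.


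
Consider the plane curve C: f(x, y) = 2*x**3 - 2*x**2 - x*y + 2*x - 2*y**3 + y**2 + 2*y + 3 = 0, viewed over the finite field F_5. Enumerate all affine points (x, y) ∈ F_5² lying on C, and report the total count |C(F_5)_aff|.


Affine F_5-points: {(0, 2), (1, 0), (1, 1), (1, 2), (2, 0), (2, 3), (3, 0)}; count = 7.

For each of the 25 pairs (x, y) ∈ F_5², evaluate f(x, y) mod 5. Record the zeros.
  x = 0: [0↦3, 1↦4, 2↦0, 3↦4, 4↦4]  zeros at y ∈ {2}
  x = 1: [0↦0, 1↦0, 2↦0, 3↦3, 4↦2]  zeros at y ∈ {0, 1, 2}
  x = 2: [0↦0, 1↦4, 2↦3, 3↦0, 4↦3]  zeros at y ∈ {0, 3}
  x = 3: [0↦0, 1↦3, 2↦1, 3↦2, 4↦4]  zeros at y ∈ {0}
  x = 4: [0↦2, 1↦4, 2↦1, 3↦1, 4↦2]  zeros at y ∈ ∅
Collecting zeros: affine points = {(0, 2), (1, 0), (1, 1), (1, 2), (2, 0), (2, 3), (3, 0)}.
Total count |C(F_5)_aff| = 7.


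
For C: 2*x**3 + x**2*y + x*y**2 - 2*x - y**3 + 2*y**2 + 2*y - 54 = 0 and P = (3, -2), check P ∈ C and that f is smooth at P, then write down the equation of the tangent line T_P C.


Tangent line at P: 44*x - 21*y - 174 = 0.

Step 1: f(3, -2) = 0, so P lies on C.
Step 2: partial derivatives
  f_x(x, y) = 6*x**2 + 2*x*y + y**2 - 2, f_y(x, y) = x**2 + 2*x*y - 3*y**2 + 4*y + 2.
  f_x(P) = 44, f_y(P) = -21 (gradient nonzero, so P is smooth).
Step 3: tangent line at P: 44·(x − 3) + -21·(y − -2) = 0.
Expanding: 44*x - 21*y - 174 = 0.


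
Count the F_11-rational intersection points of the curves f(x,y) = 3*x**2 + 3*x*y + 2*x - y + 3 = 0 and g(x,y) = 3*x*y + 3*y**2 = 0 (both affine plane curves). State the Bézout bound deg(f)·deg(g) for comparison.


Common zeros: {(5, 0), (9, 0), (10, 1)}; count = 3; Bézout bound = 4.

deg(f) = 2, deg(g) = 2, so Bézout bound = 4.
Scan x ∈ F_11. For each x, list the y ∈ F_11 with f(x, y) ≡ 0 and those with g(x, y) ≡ 0 (mod 11); the common zeros in that column are the intersection.
  x = 0: f ≡ 0 at y ∈ {3}; g ≡ 0 at y ∈ {0}; common: ∅.
  x = 1: f ≡ 0 at y ∈ {7}; g ≡ 0 at y ∈ {0, 10}; common: ∅.
  x = 2: f ≡ 0 at y ∈ {5}; g ≡ 0 at y ∈ {0, 9}; common: ∅.
  x = 3: f ≡ 0 at y ∈ {1}; g ≡ 0 at y ∈ {0, 8}; common: ∅.
  x = 4: f ≡ 0 at y ∈ ∅; g ≡ 0 at y ∈ {0, 7}; common: ∅.
  x = 5: f ≡ 0 at y ∈ {0}; g ≡ 0 at y ∈ {0, 6}; common: {0}.
  x = 6: f ≡ 0 at y ∈ {7}; g ≡ 0 at y ∈ {0, 5}; common: ∅.
  x = 7: f ≡ 0 at y ∈ {5}; g ≡ 0 at y ∈ {0, 4}; common: ∅.
  x = 8: f ≡ 0 at y ∈ {9}; g ≡ 0 at y ∈ {0, 3}; common: ∅.
  x = 9: f ≡ 0 at y ∈ {0}; g ≡ 0 at y ∈ {0, 2}; common: {0}.
  x = 10: f ≡ 0 at y ∈ {1}; g ≡ 0 at y ∈ {0, 1}; common: {1}.
Collecting: common zeros = {(5, 0), (9, 0), (10, 1)}, so the count is 3.
Comparison with the Bézout bound: 3 ≤ 4 = deg(f)·deg(g), as expected for curves with no common component (the affine F_11-count falls short of the bound because intersections may lie at infinity, over extension fields, or carry multiplicity).


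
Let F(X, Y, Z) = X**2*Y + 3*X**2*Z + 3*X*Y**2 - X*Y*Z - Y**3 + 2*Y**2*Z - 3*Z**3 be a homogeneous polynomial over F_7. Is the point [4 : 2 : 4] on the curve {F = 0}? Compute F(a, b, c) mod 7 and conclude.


F(4,2,4) ≡ 2 (mod 7); P is NOT on the curve.

Evaluate F(4, 2, 4) term-by-term (mod 7).
  X**2*Y ↦ 1·16·2·1 = 32
  3*X**2*Z ↦ 3·16·1·4 = 192
  3*X*Y**2 ↦ 3·4·4·1 = 48
  -X*Y*Z ↦ -1·4·2·4 = -32
  -Y**3 ↦ -1·1·8·1 = -8
  2*Y**2*Z ↦ 2·1·4·4 = 32
  -3*Z**3 ↦ -3·1·1·64 = -192
Sum: F(4, 2, 4) = (32) + (192) + (48) + (-32) + (-8) + (32) + (-192) = 72.
Reducing mod 7: 72 ≡ 2 (mod 7).
Since F(a, b, c) ≡ 2 ≠ 0 (mod 7), P does NOT lie on the curve.


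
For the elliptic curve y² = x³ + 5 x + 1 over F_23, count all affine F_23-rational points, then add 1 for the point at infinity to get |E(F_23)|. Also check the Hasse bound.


Affine points = {(0, 1), (0, 22), (4, 4), (4, 19), (5, 6), (5, 17), (8, 1), (8, 22), (9, 4), (9, 19), (10, 4), (10, 19), (12, 8), (12, 15), (13, 3), (13, 20), (14, 3), (14, 20), (15, 1), (15, 22), (17, 10), (17, 13), (18, 9), (18, 14), (19, 3), (19, 20), (21, 11), (21, 12), (22, 8), (22, 15)}; affine count = 30; |E(F_23)| = 31.

Discriminant check: Δ ∝ 4a³ + 27b² = 4·5³ + 27·1² = 4·125 + 27·1 ≡ 21 (mod 23). Nonzero ⇒ E is nonsingular.
For each x ∈ F_23, compute rhs = x³ + 5·x + 1 mod 23, then count y ∈ F_23 with y² ≡ rhs.
  x = 0: rhs = 1, matching y values: 1, 22 (2 points).
  x = 1: rhs = 7, matching y values: none (0 points).
  x = 2: rhs = 19, matching y values: none (0 points).
  x = 3: rhs = 20, matching y values: none (0 points).
  x = 4: rhs = 16, matching y values: 4, 19 (2 points).
  x = 5: rhs = 13, matching y values: 6, 17 (2 points).
  x = 6: rhs = 17, matching y values: none (0 points).
  x = 7: rhs = 11, matching y values: none (0 points).
  x = 8: rhs = 1, matching y values: 1, 22 (2 points).
  x = 9: rhs = 16, matching y values: 4, 19 (2 points).
  x = 10: rhs = 16, matching y values: 4, 19 (2 points).
  x = 11: rhs = 7, matching y values: none (0 points).
  x = 12: rhs = 18, matching y values: 8, 15 (2 points).
  x = 13: rhs = 9, matching y values: 3, 20 (2 points).
  x = 14: rhs = 9, matching y values: 3, 20 (2 points).
  x = 15: rhs = 1, matching y values: 1, 22 (2 points).
  x = 16: rhs = 14, matching y values: none (0 points).
  x = 17: rhs = 8, matching y values: 10, 13 (2 points).
  x = 18: rhs = 12, matching y values: 9, 14 (2 points).
  x = 19: rhs = 9, matching y values: 3, 20 (2 points).
  x = 20: rhs = 5, matching y values: none (0 points).
  x = 21: rhs = 6, matching y values: 11, 12 (2 points).
  x = 22: rhs = 18, matching y values: 8, 15 (2 points).
Total affine count: 30.
Full point count |E(F_23)| = 30 + 1 = 31.
Hasse bound: |31 − (23+1)| = |7| = 7 ≤ 2√23 ≈ 9.5917 ✓.


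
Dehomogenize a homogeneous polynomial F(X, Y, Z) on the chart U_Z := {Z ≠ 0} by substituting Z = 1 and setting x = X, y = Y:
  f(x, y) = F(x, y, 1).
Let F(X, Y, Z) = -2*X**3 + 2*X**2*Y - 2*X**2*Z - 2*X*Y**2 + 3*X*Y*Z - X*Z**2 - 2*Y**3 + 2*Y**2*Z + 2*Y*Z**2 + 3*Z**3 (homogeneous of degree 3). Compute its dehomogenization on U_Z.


f(x, y) = -2*x**3 + 2*x**2*y - 2*x**2 - 2*x*y**2 + 3*x*y - x - 2*y**3 + 2*y**2 + 2*y + 3

On U_Z we set Z = 1. Each monomial c·X^i·Y^j·Z^k in F becomes c·x^i·y^j·1^k = c·x^i·y^j.
Substituting Z = 1: F(X, Y, 1) = -2*x**3 + 2*x**2*y - 2*x**2 - 2*x*y**2 + 3*x*y - x - 2*y**3 + 2*y**2 + 2*y + 3.
Note: deg(f) ≤ deg(F) = 3; strict inequality happens when F is divisible by Z (lost terms).


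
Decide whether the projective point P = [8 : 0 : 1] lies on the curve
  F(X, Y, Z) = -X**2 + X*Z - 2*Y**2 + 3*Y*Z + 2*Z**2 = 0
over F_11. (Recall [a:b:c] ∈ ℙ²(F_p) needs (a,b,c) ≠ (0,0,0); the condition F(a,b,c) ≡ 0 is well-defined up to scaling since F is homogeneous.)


F(8,0,1) ≡ 1 (mod 11); P is NOT on the curve.

Evaluate F(8, 0, 1) term-by-term (mod 11).
  -X**2 ↦ -1·64·1·1 = -64
  X*Z ↦ 1·8·1·1 = 8
  -2*Y**2 ↦ -2·1·0·1 = 0
  3*Y*Z ↦ 3·1·0·1 = 0
  2*Z**2 ↦ 2·1·1·1 = 2
Sum: F(8, 0, 1) = (-64) + (8) + (0) + (0) + (2) = -54.
Reducing mod 11: -54 ≡ 1 (mod 11).
Since F(a, b, c) ≡ 1 ≠ 0 (mod 11), P does NOT lie on the curve.


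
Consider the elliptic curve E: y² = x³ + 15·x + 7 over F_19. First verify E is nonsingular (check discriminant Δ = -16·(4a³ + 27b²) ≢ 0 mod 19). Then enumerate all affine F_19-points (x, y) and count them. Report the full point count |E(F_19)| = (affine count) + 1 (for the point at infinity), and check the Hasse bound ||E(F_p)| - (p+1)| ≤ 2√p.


Affine points = {(0, 8), (0, 11), (1, 2), (1, 17), (2, 8), (2, 11), (4, 6), (4, 13), (5, 6), (5, 13), (6, 3), (6, 16), (9, 4), (9, 15), (10, 6), (10, 13), (13, 9), (13, 10), (14, 4), (14, 15), (15, 4), (15, 15), (16, 7), (16, 12), (17, 8), (17, 11)}; affine count = 26; |E(F_19)| = 27.

Discriminant check: Δ ∝ 4a³ + 27b² = 4·15³ + 27·7² = 4·3375 + 27·49 ≡ 3 (mod 19). Nonzero ⇒ E is nonsingular.
For each x ∈ F_19, compute rhs = x³ + 15·x + 7 mod 19, then count y ∈ F_19 with y² ≡ rhs.
  x = 0: rhs = 7, matching y values: 8, 11 (2 points).
  x = 1: rhs = 4, matching y values: 2, 17 (2 points).
  x = 2: rhs = 7, matching y values: 8, 11 (2 points).
  x = 3: rhs = 3, matching y values: none (0 points).
  x = 4: rhs = 17, matching y values: 6, 13 (2 points).
  x = 5: rhs = 17, matching y values: 6, 13 (2 points).
  x = 6: rhs = 9, matching y values: 3, 16 (2 points).
  x = 7: rhs = 18, matching y values: none (0 points).
  x = 8: rhs = 12, matching y values: none (0 points).
  x = 9: rhs = 16, matching y values: 4, 15 (2 points).
  x = 10: rhs = 17, matching y values: 6, 13 (2 points).
  x = 11: rhs = 2, matching y values: none (0 points).
  x = 12: rhs = 15, matching y values: none (0 points).
  x = 13: rhs = 5, matching y values: 9, 10 (2 points).
  x = 14: rhs = 16, matching y values: 4, 15 (2 points).
  x = 15: rhs = 16, matching y values: 4, 15 (2 points).
  x = 16: rhs = 11, matching y values: 7, 12 (2 points).
  x = 17: rhs = 7, matching y values: 8, 11 (2 points).
  x = 18: rhs = 10, matching y values: none (0 points).
Total affine count: 26.
Full point count |E(F_19)| = 26 + 1 = 27.
Hasse bound: |27 − (19+1)| = |7| = 7 ≤ 2√19 ≈ 8.7178 ✓.


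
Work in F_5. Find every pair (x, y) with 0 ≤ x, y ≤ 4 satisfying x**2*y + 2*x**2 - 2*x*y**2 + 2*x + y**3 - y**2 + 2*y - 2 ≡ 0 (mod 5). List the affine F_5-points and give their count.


Affine F_5-points: {(0, 1), (1, 4), (2, 0), (2, 2), (2, 3), (4, 4)}; count = 6.

For each of the 25 pairs (x, y) ∈ F_5², evaluate f(x, y) mod 5. Record the zeros.
  x = 0: [0↦3, 1↦0, 2↦1, 3↦2, 4↦4]  zeros at y ∈ {1}
  x = 1: [0↦2, 1↦3, 2↦4, 3↦1, 4↦0]  zeros at y ∈ {4}
  x = 2: [0↦0, 1↦2, 2↦0, 3↦0, 4↦3]  zeros at y ∈ {0, 2, 3}
  x = 3: [0↦2, 1↦2, 2↦4, 3↦4, 4↦3]  zeros at y ∈ ∅
  x = 4: [0↦3, 1↦3, 2↦1, 3↦3, 4↦0]  zeros at y ∈ {4}
Collecting zeros: affine points = {(0, 1), (1, 4), (2, 0), (2, 2), (2, 3), (4, 4)}.
Total count |C(F_5)_aff| = 6.


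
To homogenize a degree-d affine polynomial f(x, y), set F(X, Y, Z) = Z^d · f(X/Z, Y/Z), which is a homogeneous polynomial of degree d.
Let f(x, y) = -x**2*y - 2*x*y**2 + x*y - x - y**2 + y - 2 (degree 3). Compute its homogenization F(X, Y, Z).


F(X, Y, Z) = -X**2*Y - 2*X*Y**2 + X*Y*Z - X*Z**2 - Y**2*Z + Y*Z**2 - 2*Z**3

deg(f) = 3.
Substitute x = X/Z, y = Y/Z into f, then multiply by Z^3.
  monomial -1·x^2·y^1 ↦ -1·X^2·Y^1·Z^0.
  monomial -2·x^1·y^2 ↦ -2·X^1·Y^2·Z^0.
  monomial 1·x^1·y^1 ↦ 1·X^1·Y^1·Z^1.
  monomial -1·x^1·y^0 ↦ -1·X^1·Y^0·Z^2.
  monomial -1·x^0·y^2 ↦ -1·X^0·Y^2·Z^1.
  monomial 1·x^0·y^1 ↦ 1·X^0·Y^1·Z^2.
  monomial -2·x^0·y^0 ↦ -2·X^0·Y^0·Z^3.
Collecting: F(X, Y, Z) = -X**2*Y - 2*X*Y**2 + X*Y*Z - X*Z**2 - Y**2*Z + Y*Z**2 - 2*Z**3.


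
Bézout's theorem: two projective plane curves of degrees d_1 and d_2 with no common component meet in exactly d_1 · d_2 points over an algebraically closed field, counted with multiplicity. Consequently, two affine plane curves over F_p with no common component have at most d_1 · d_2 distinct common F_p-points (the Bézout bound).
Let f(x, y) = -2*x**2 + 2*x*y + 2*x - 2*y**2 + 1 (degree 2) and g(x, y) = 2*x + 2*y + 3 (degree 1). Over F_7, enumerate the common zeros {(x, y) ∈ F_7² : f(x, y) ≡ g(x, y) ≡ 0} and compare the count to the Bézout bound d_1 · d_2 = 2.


Common zeros: {(0, 2)}; count = 1; Bézout bound = 2.

deg(f) = 2, deg(g) = 1, so Bézout bound = 2.
Scan x ∈ F_7. For each x, list the y ∈ F_7 with f(x, y) ≡ 0 and those with g(x, y) ≡ 0 (mod 7); the common zeros in that column are the intersection.
  x = 0: f ≡ 0 at y ∈ {2, 5}; g ≡ 0 at y ∈ {2}; common: {2}.
  x = 1: f ≡ 0 at y ∈ ∅; g ≡ 0 at y ∈ {1}; common: ∅.
  x = 2: f ≡ 0 at y ∈ ∅; g ≡ 0 at y ∈ {0}; common: ∅.
  x = 3: f ≡ 0 at y ∈ {1, 2}; g ≡ 0 at y ∈ {6}; common: ∅.
  x = 4: f ≡ 0 at y ∈ ∅; g ≡ 0 at y ∈ {5}; common: ∅.
  x = 5: f ≡ 0 at y ∈ ∅; g ≡ 0 at y ∈ {4}; common: ∅.
  x = 6: f ≡ 0 at y ∈ {1, 5}; g ≡ 0 at y ∈ {3}; common: ∅.
Collecting: common zeros = {(0, 2)}, so the count is 1.
Comparison with the Bézout bound: 1 ≤ 2 = deg(f)·deg(g), as expected for curves with no common component (the affine F_7-count falls short of the bound because intersections may lie at infinity, over extension fields, or carry multiplicity).


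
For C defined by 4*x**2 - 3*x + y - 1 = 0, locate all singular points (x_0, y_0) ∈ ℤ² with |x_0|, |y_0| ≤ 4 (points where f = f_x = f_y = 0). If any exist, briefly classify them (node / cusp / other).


No singular points in the scanned grid; C is smooth there.

Compute partial derivatives:
  f_x = 8*x - 3.
  f_y = 1.
f_y = 1 is a nonzero constant, so f_y never vanishes: no point (x, y) can satisfy f = f_x = f_y = 0. In particular no (x, y) ∈ {−4, ..., 4}² is singular; the curve is smooth.


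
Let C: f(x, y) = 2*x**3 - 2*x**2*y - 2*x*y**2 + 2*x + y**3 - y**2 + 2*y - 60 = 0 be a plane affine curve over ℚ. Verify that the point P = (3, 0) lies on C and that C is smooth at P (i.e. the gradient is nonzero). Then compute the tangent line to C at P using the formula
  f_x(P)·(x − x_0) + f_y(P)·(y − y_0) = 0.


Tangent line at P: 56*x - 16*y - 168 = 0.

Step 1: f(3, 0) = 0, so P lies on C.
Step 2: partial derivatives
  f_x(x, y) = 6*x**2 - 4*x*y - 2*y**2 + 2, f_y(x, y) = -2*x**2 - 4*x*y + 3*y**2 - 2*y + 2.
  f_x(P) = 56, f_y(P) = -16 (gradient nonzero, so P is smooth).
Step 3: tangent line at P: 56·(x − 3) + -16·(y − 0) = 0.
Expanding: 56*x - 16*y - 168 = 0.


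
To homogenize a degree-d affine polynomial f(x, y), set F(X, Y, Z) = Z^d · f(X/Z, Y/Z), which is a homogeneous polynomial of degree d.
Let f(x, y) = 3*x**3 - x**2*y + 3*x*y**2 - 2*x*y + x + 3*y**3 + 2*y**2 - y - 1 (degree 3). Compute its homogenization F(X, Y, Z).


F(X, Y, Z) = 3*X**3 - X**2*Y + 3*X*Y**2 - 2*X*Y*Z + X*Z**2 + 3*Y**3 + 2*Y**2*Z - Y*Z**2 - Z**3

deg(f) = 3.
Substitute x = X/Z, y = Y/Z into f, then multiply by Z^3.
  monomial 3·x^3·y^0 ↦ 3·X^3·Y^0·Z^0.
  monomial -1·x^2·y^1 ↦ -1·X^2·Y^1·Z^0.
  monomial 3·x^1·y^2 ↦ 3·X^1·Y^2·Z^0.
  monomial -2·x^1·y^1 ↦ -2·X^1·Y^1·Z^1.
  monomial 1·x^1·y^0 ↦ 1·X^1·Y^0·Z^2.
  monomial 3·x^0·y^3 ↦ 3·X^0·Y^3·Z^0.
  monomial 2·x^0·y^2 ↦ 2·X^0·Y^2·Z^1.
  monomial -1·x^0·y^1 ↦ -1·X^0·Y^1·Z^2.
  monomial -1·x^0·y^0 ↦ -1·X^0·Y^0·Z^3.
Collecting: F(X, Y, Z) = 3*X**3 - X**2*Y + 3*X*Y**2 - 2*X*Y*Z + X*Z**2 + 3*Y**3 + 2*Y**2*Z - Y*Z**2 - Z**3.


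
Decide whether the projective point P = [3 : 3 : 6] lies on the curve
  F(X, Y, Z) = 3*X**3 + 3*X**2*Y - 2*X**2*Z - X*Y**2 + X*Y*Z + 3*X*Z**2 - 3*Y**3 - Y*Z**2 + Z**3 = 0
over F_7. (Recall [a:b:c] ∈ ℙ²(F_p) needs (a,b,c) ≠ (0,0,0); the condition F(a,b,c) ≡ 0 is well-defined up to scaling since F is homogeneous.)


F(3,3,6) ≡ 5 (mod 7); P is NOT on the curve.

Evaluate F(3, 3, 6) term-by-term (mod 7).
  3*X**3 ↦ 3·27·1·1 = 81
  3*X**2*Y ↦ 3·9·3·1 = 81
  -2*X**2*Z ↦ -2·9·1·6 = -108
  -X*Y**2 ↦ -1·3·9·1 = -27
  X*Y*Z ↦ 1·3·3·6 = 54
  3*X*Z**2 ↦ 3·3·1·36 = 324
  -3*Y**3 ↦ -3·1·27·1 = -81
  -Y*Z**2 ↦ -1·1·3·36 = -108
  Z**3 ↦ 1·1·1·216 = 216
Sum: F(3, 3, 6) = (81) + (81) + (-108) + (-27) + (54) + (324) + (-81) + (-108) + (216) = 432.
Reducing mod 7: 432 ≡ 5 (mod 7).
Since F(a, b, c) ≡ 5 ≠ 0 (mod 7), P does NOT lie on the curve.


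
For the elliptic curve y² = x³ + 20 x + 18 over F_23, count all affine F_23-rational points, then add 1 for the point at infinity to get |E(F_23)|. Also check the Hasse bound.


Affine points = {(0, 8), (0, 15), (1, 4), (1, 19), (3, 6), (3, 17), (4, 1), (4, 22), (5, 6), (5, 17), (6, 3), (6, 20), (7, 8), (7, 15), (8, 0), (12, 10), (12, 13), (14, 11), (14, 12), (15, 6), (15, 17), (16, 8), (16, 15), (17, 2), (17, 21), (18, 0), (19, 9), (19, 14), (20, 0), (21, 4), (21, 19)}; affine count = 31; |E(F_23)| = 32.

Discriminant check: Δ ∝ 4a³ + 27b² = 4·20³ + 27·18² = 4·8000 + 27·324 ≡ 15 (mod 23). Nonzero ⇒ E is nonsingular.
For each x ∈ F_23, compute rhs = x³ + 20·x + 18 mod 23, then count y ∈ F_23 with y² ≡ rhs.
  x = 0: rhs = 18, matching y values: 8, 15 (2 points).
  x = 1: rhs = 16, matching y values: 4, 19 (2 points).
  x = 2: rhs = 20, matching y values: none (0 points).
  x = 3: rhs = 13, matching y values: 6, 17 (2 points).
  x = 4: rhs = 1, matching y values: 1, 22 (2 points).
  x = 5: rhs = 13, matching y values: 6, 17 (2 points).
  x = 6: rhs = 9, matching y values: 3, 20 (2 points).
  x = 7: rhs = 18, matching y values: 8, 15 (2 points).
  x = 8: rhs = 0, matching y values: 0 (1 points).
  x = 9: rhs = 7, matching y values: none (0 points).
  x = 10: rhs = 22, matching y values: none (0 points).
  x = 11: rhs = 5, matching y values: none (0 points).
  x = 12: rhs = 8, matching y values: 10, 13 (2 points).
  x = 13: rhs = 14, matching y values: none (0 points).
  x = 14: rhs = 6, matching y values: 11, 12 (2 points).
  x = 15: rhs = 13, matching y values: 6, 17 (2 points).
  x = 16: rhs = 18, matching y values: 8, 15 (2 points).
  x = 17: rhs = 4, matching y values: 2, 21 (2 points).
  x = 18: rhs = 0, matching y values: 0 (1 points).
  x = 19: rhs = 12, matching y values: 9, 14 (2 points).
  x = 20: rhs = 0, matching y values: 0 (1 points).
  x = 21: rhs = 16, matching y values: 4, 19 (2 points).
  x = 22: rhs = 20, matching y values: none (0 points).
Total affine count: 31.
Full point count |E(F_23)| = 31 + 1 = 32.
Hasse bound: |32 − (23+1)| = |8| = 8 ≤ 2√23 ≈ 9.5917 ✓.


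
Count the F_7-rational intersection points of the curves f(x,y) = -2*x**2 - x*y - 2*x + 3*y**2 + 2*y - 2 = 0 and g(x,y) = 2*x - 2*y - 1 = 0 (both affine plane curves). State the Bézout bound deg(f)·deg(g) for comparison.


Common zeros: {(4, 0)}; count = 1; Bézout bound = 2.

deg(f) = 2, deg(g) = 1, so Bézout bound = 2.
Scan x ∈ F_7. For each x, list the y ∈ F_7 with f(x, y) ≡ 0 and those with g(x, y) ≡ 0 (mod 7); the common zeros in that column are the intersection.
  x = 0: f ≡ 0 at y ∈ {2}; g ≡ 0 at y ∈ {3}; common: ∅.
  x = 1: f ≡ 0 at y ∈ ∅; g ≡ 0 at y ∈ {4}; common: ∅.
  x = 2: f ≡ 0 at y ∈ {0}; g ≡ 0 at y ∈ {5}; common: ∅.
  x = 3: f ≡ 0 at y ∈ ∅; g ≡ 0 at y ∈ {6}; common: ∅.
  x = 4: f ≡ 0 at y ∈ {0, 3}; g ≡ 0 at y ∈ {0}; common: {0}.
  x = 5: f ≡ 0 at y ∈ {2, 6}; g ≡ 0 at y ∈ {1}; common: ∅.
  x = 6: f ≡ 0 at y ∈ ∅; g ≡ 0 at y ∈ {2}; common: ∅.
Collecting: common zeros = {(4, 0)}, so the count is 1.
Comparison with the Bézout bound: 1 ≤ 2 = deg(f)·deg(g), as expected for curves with no common component (the affine F_7-count falls short of the bound because intersections may lie at infinity, over extension fields, or carry multiplicity).


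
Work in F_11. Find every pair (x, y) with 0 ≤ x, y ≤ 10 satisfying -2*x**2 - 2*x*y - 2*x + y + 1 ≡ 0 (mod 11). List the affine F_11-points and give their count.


Affine F_11-points: {(0, 10), (1, 8), (2, 0), (3, 2), (4, 7), (5, 2), (7, 5), (8, 0), (9, 5), (10, 7)}; count = 10.

For each of the 121 pairs (x, y) ∈ F_11², evaluate f(x, y) mod 11. Record the zeros.
  x = 0: [0↦1, 1↦2, 2↦3, 3↦4, 4↦5, 5↦6, 6↦7, 7↦8, 8↦9, 9↦10, 10↦0]  zeros at y ∈ {10}
  x = 1: [0↦8, 1↦7, 2↦6, 3↦5, 4↦4, 5↦3, 6↦2, 7↦1, 8↦0, 9↦10, 10↦9]  zeros at y ∈ {8}
  x = 2: [0↦0, 1↦8, 2↦5, 3↦2, 4↦10, 5↦7, 6↦4, 7↦1, 8↦9, 9↦6, 10↦3]  zeros at y ∈ {0}
  x = 3: [0↦10, 1↦5, 2↦0, 3↦6, 4↦1, 5↦7, 6↦2, 7↦8, 8↦3, 9↦9, 10↦4]  zeros at y ∈ {2}
  x = 4: [0↦5, 1↦9, 2↦2, 3↦6, 4↦10, 5↦3, 6↦7, 7↦0, 8↦4, 9↦8, 10↦1]  zeros at y ∈ {7}
  x = 5: [0↦7, 1↦9, 2↦0, 3↦2, 4↦4, 5↦6, 6↦8, 7↦10, 8↦1, 9↦3, 10↦5]  zeros at y ∈ {2}
  x = 6: [0↦5, 1↦5, 2↦5, 3↦5, 4↦5, 5↦5, 6↦5, 7↦5, 8↦5, 9↦5, 10↦5]  zeros at y ∈ ∅
  x = 7: [0↦10, 1↦8, 2↦6, 3↦4, 4↦2, 5↦0, 6↦9, 7↦7, 8↦5, 9↦3, 10↦1]  zeros at y ∈ {5}
  x = 8: [0↦0, 1↦7, 2↦3, 3↦10, 4↦6, 5↦2, 6↦9, 7↦5, 8↦1, 9↦8, 10↦4]  zeros at y ∈ {0}
  x = 9: [0↦8, 1↦2, 2↦7, 3↦1, 4↦6, 5↦0, 6↦5, 7↦10, 8↦4, 9↦9, 10↦3]  zeros at y ∈ {5}
  x = 10: [0↦1, 1↦4, 2↦7, 3↦10, 4↦2, 5↦5, 6↦8, 7↦0, 8↦3, 9↦6, 10↦9]  zeros at y ∈ {7}
Collecting zeros: affine points = {(0, 10), (1, 8), (2, 0), (3, 2), (4, 7), (5, 2), (7, 5), (8, 0), (9, 5), (10, 7)}.
Total count |C(F_11)_aff| = 10.


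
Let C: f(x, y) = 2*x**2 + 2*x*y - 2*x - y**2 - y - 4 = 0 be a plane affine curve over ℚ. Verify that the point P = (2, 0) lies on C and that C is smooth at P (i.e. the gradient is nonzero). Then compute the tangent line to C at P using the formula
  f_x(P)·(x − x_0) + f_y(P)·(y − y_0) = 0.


Tangent line at P: 6*x + 3*y - 12 = 0.

Step 1: f(2, 0) = 0, so P lies on C.
Step 2: partial derivatives
  f_x(x, y) = 4*x + 2*y - 2, f_y(x, y) = 2*x - 2*y - 1.
  f_x(P) = 6, f_y(P) = 3 (gradient nonzero, so P is smooth).
Step 3: tangent line at P: 6·(x − 2) + 3·(y − 0) = 0.
Expanding: 6*x + 3*y - 12 = 0.


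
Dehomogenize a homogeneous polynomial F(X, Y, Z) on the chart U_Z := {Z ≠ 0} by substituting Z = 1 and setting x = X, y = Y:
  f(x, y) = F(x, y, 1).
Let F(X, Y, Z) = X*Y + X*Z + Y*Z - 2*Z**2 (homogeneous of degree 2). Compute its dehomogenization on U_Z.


f(x, y) = x*y + x + y - 2

On U_Z we set Z = 1. Each monomial c·X^i·Y^j·Z^k in F becomes c·x^i·y^j·1^k = c·x^i·y^j.
Substituting Z = 1: F(X, Y, 1) = x*y + x + y - 2.
Note: deg(f) ≤ deg(F) = 2; strict inequality happens when F is divisible by Z (lost terms).


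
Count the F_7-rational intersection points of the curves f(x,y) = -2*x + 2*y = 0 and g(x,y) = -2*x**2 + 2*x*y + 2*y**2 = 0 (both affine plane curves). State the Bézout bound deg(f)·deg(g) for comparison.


Common zeros: {(0, 0)}; count = 1; Bézout bound = 2.

deg(f) = 1, deg(g) = 2, so Bézout bound = 2.
Scan x ∈ F_7. For each x, list the y ∈ F_7 with f(x, y) ≡ 0 and those with g(x, y) ≡ 0 (mod 7); the common zeros in that column are the intersection.
  x = 0: f ≡ 0 at y ∈ {0}; g ≡ 0 at y ∈ {0}; common: {0}.
  x = 1: f ≡ 0 at y ∈ {1}; g ≡ 0 at y ∈ ∅; common: ∅.
  x = 2: f ≡ 0 at y ∈ {2}; g ≡ 0 at y ∈ ∅; common: ∅.
  x = 3: f ≡ 0 at y ∈ {3}; g ≡ 0 at y ∈ ∅; common: ∅.
  x = 4: f ≡ 0 at y ∈ {4}; g ≡ 0 at y ∈ ∅; common: ∅.
  x = 5: f ≡ 0 at y ∈ {5}; g ≡ 0 at y ∈ ∅; common: ∅.
  x = 6: f ≡ 0 at y ∈ {6}; g ≡ 0 at y ∈ ∅; common: ∅.
Collecting: common zeros = {(0, 0)}, so the count is 1.
Comparison with the Bézout bound: 1 ≤ 2 = deg(f)·deg(g), as expected for curves with no common component (the affine F_7-count falls short of the bound because intersections may lie at infinity, over extension fields, or carry multiplicity).


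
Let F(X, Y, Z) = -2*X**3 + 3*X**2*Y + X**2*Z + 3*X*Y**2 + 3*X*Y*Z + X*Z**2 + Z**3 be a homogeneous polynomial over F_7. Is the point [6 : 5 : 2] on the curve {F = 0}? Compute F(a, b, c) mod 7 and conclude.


F(6,5,2) ≡ 2 (mod 7); P is NOT on the curve.

Evaluate F(6, 5, 2) term-by-term (mod 7).
  -2*X**3 ↦ -2·216·1·1 = -432
  3*X**2*Y ↦ 3·36·5·1 = 540
  X**2*Z ↦ 1·36·1·2 = 72
  3*X*Y**2 ↦ 3·6·25·1 = 450
  3*X*Y*Z ↦ 3·6·5·2 = 180
  X*Z**2 ↦ 1·6·1·4 = 24
  Z**3 ↦ 1·1·1·8 = 8
Sum: F(6, 5, 2) = (-432) + (540) + (72) + (450) + (180) + (24) + (8) = 842.
Reducing mod 7: 842 ≡ 2 (mod 7).
Since F(a, b, c) ≡ 2 ≠ 0 (mod 7), P does NOT lie on the curve.
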